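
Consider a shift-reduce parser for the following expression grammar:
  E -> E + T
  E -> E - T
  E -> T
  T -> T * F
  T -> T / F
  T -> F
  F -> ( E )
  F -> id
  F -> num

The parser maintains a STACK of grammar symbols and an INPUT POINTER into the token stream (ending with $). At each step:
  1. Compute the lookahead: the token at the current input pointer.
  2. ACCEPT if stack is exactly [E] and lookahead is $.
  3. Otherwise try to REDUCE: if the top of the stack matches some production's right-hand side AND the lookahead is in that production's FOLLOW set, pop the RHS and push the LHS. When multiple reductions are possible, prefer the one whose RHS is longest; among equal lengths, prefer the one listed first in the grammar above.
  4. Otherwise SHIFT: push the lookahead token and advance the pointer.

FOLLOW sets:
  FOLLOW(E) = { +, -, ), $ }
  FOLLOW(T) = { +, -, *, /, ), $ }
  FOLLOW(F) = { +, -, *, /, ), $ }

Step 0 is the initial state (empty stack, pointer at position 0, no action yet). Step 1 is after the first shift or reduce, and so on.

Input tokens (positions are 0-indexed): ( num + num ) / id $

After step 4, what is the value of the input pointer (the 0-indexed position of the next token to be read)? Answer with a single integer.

Step 1: shift (. Stack=[(] ptr=1 lookahead=num remaining=[num + num ) / id $]
Step 2: shift num. Stack=[( num] ptr=2 lookahead=+ remaining=[+ num ) / id $]
Step 3: reduce F->num. Stack=[( F] ptr=2 lookahead=+ remaining=[+ num ) / id $]
Step 4: reduce T->F. Stack=[( T] ptr=2 lookahead=+ remaining=[+ num ) / id $]

Answer: 2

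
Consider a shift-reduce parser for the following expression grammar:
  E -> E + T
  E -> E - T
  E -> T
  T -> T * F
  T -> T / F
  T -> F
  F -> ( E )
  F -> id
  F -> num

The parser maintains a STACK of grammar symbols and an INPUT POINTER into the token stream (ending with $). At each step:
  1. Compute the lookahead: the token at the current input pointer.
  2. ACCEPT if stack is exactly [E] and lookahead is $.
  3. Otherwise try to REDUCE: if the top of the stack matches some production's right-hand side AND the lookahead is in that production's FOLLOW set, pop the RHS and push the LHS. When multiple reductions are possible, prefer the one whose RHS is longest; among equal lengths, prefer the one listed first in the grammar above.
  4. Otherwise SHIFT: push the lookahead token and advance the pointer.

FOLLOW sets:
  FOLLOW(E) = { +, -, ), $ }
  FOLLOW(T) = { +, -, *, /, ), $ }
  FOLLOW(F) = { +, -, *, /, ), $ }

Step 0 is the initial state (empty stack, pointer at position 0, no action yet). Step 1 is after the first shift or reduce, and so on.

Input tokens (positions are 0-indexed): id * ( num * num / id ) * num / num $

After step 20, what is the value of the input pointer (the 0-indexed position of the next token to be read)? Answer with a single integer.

Step 1: shift id. Stack=[id] ptr=1 lookahead=* remaining=[* ( num * num / id ) * num / num $]
Step 2: reduce F->id. Stack=[F] ptr=1 lookahead=* remaining=[* ( num * num / id ) * num / num $]
Step 3: reduce T->F. Stack=[T] ptr=1 lookahead=* remaining=[* ( num * num / id ) * num / num $]
Step 4: shift *. Stack=[T *] ptr=2 lookahead=( remaining=[( num * num / id ) * num / num $]
Step 5: shift (. Stack=[T * (] ptr=3 lookahead=num remaining=[num * num / id ) * num / num $]
Step 6: shift num. Stack=[T * ( num] ptr=4 lookahead=* remaining=[* num / id ) * num / num $]
Step 7: reduce F->num. Stack=[T * ( F] ptr=4 lookahead=* remaining=[* num / id ) * num / num $]
Step 8: reduce T->F. Stack=[T * ( T] ptr=4 lookahead=* remaining=[* num / id ) * num / num $]
Step 9: shift *. Stack=[T * ( T *] ptr=5 lookahead=num remaining=[num / id ) * num / num $]
Step 10: shift num. Stack=[T * ( T * num] ptr=6 lookahead=/ remaining=[/ id ) * num / num $]
Step 11: reduce F->num. Stack=[T * ( T * F] ptr=6 lookahead=/ remaining=[/ id ) * num / num $]
Step 12: reduce T->T * F. Stack=[T * ( T] ptr=6 lookahead=/ remaining=[/ id ) * num / num $]
Step 13: shift /. Stack=[T * ( T /] ptr=7 lookahead=id remaining=[id ) * num / num $]
Step 14: shift id. Stack=[T * ( T / id] ptr=8 lookahead=) remaining=[) * num / num $]
Step 15: reduce F->id. Stack=[T * ( T / F] ptr=8 lookahead=) remaining=[) * num / num $]
Step 16: reduce T->T / F. Stack=[T * ( T] ptr=8 lookahead=) remaining=[) * num / num $]
Step 17: reduce E->T. Stack=[T * ( E] ptr=8 lookahead=) remaining=[) * num / num $]
Step 18: shift ). Stack=[T * ( E )] ptr=9 lookahead=* remaining=[* num / num $]
Step 19: reduce F->( E ). Stack=[T * F] ptr=9 lookahead=* remaining=[* num / num $]
Step 20: reduce T->T * F. Stack=[T] ptr=9 lookahead=* remaining=[* num / num $]

Answer: 9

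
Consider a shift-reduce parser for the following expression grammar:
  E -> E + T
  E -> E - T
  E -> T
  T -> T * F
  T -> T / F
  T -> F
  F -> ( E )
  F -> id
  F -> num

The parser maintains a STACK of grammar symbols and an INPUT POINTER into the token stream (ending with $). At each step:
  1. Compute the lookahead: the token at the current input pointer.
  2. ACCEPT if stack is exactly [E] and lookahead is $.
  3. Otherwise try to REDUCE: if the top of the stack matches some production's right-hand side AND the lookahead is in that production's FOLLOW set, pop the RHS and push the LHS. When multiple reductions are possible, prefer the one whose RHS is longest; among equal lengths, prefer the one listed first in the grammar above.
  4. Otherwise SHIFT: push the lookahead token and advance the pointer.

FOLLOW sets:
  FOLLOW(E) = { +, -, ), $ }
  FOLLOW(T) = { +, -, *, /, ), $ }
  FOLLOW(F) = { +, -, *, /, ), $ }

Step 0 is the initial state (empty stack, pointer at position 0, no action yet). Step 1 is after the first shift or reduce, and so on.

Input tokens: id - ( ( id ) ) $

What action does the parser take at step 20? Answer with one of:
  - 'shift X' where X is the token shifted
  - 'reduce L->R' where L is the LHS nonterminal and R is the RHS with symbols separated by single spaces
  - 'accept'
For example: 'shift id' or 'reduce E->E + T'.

Step 1: shift id. Stack=[id] ptr=1 lookahead=- remaining=[- ( ( id ) ) $]
Step 2: reduce F->id. Stack=[F] ptr=1 lookahead=- remaining=[- ( ( id ) ) $]
Step 3: reduce T->F. Stack=[T] ptr=1 lookahead=- remaining=[- ( ( id ) ) $]
Step 4: reduce E->T. Stack=[E] ptr=1 lookahead=- remaining=[- ( ( id ) ) $]
Step 5: shift -. Stack=[E -] ptr=2 lookahead=( remaining=[( ( id ) ) $]
Step 6: shift (. Stack=[E - (] ptr=3 lookahead=( remaining=[( id ) ) $]
Step 7: shift (. Stack=[E - ( (] ptr=4 lookahead=id remaining=[id ) ) $]
Step 8: shift id. Stack=[E - ( ( id] ptr=5 lookahead=) remaining=[) ) $]
Step 9: reduce F->id. Stack=[E - ( ( F] ptr=5 lookahead=) remaining=[) ) $]
Step 10: reduce T->F. Stack=[E - ( ( T] ptr=5 lookahead=) remaining=[) ) $]
Step 11: reduce E->T. Stack=[E - ( ( E] ptr=5 lookahead=) remaining=[) ) $]
Step 12: shift ). Stack=[E - ( ( E )] ptr=6 lookahead=) remaining=[) $]
Step 13: reduce F->( E ). Stack=[E - ( F] ptr=6 lookahead=) remaining=[) $]
Step 14: reduce T->F. Stack=[E - ( T] ptr=6 lookahead=) remaining=[) $]
Step 15: reduce E->T. Stack=[E - ( E] ptr=6 lookahead=) remaining=[) $]
Step 16: shift ). Stack=[E - ( E )] ptr=7 lookahead=$ remaining=[$]
Step 17: reduce F->( E ). Stack=[E - F] ptr=7 lookahead=$ remaining=[$]
Step 18: reduce T->F. Stack=[E - T] ptr=7 lookahead=$ remaining=[$]
Step 19: reduce E->E - T. Stack=[E] ptr=7 lookahead=$ remaining=[$]
Step 20: accept. Stack=[E] ptr=7 lookahead=$ remaining=[$]

Answer: accept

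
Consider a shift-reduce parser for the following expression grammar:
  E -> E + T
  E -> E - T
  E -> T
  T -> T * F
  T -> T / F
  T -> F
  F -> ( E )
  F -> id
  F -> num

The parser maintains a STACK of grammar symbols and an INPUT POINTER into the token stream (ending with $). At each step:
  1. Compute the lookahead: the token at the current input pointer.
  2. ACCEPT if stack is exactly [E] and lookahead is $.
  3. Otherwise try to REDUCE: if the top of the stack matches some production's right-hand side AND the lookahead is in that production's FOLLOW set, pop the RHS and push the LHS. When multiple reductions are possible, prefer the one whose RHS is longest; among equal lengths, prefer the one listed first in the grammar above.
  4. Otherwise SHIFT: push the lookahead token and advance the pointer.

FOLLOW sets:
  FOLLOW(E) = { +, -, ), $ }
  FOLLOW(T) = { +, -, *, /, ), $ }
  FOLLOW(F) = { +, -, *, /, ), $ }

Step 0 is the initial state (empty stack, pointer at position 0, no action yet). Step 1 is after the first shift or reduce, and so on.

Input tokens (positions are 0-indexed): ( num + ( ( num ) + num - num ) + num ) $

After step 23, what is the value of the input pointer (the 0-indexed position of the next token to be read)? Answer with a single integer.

Answer: 11

Derivation:
Step 1: shift (. Stack=[(] ptr=1 lookahead=num remaining=[num + ( ( num ) + num - num ) + num ) $]
Step 2: shift num. Stack=[( num] ptr=2 lookahead=+ remaining=[+ ( ( num ) + num - num ) + num ) $]
Step 3: reduce F->num. Stack=[( F] ptr=2 lookahead=+ remaining=[+ ( ( num ) + num - num ) + num ) $]
Step 4: reduce T->F. Stack=[( T] ptr=2 lookahead=+ remaining=[+ ( ( num ) + num - num ) + num ) $]
Step 5: reduce E->T. Stack=[( E] ptr=2 lookahead=+ remaining=[+ ( ( num ) + num - num ) + num ) $]
Step 6: shift +. Stack=[( E +] ptr=3 lookahead=( remaining=[( ( num ) + num - num ) + num ) $]
Step 7: shift (. Stack=[( E + (] ptr=4 lookahead=( remaining=[( num ) + num - num ) + num ) $]
Step 8: shift (. Stack=[( E + ( (] ptr=5 lookahead=num remaining=[num ) + num - num ) + num ) $]
Step 9: shift num. Stack=[( E + ( ( num] ptr=6 lookahead=) remaining=[) + num - num ) + num ) $]
Step 10: reduce F->num. Stack=[( E + ( ( F] ptr=6 lookahead=) remaining=[) + num - num ) + num ) $]
Step 11: reduce T->F. Stack=[( E + ( ( T] ptr=6 lookahead=) remaining=[) + num - num ) + num ) $]
Step 12: reduce E->T. Stack=[( E + ( ( E] ptr=6 lookahead=) remaining=[) + num - num ) + num ) $]
Step 13: shift ). Stack=[( E + ( ( E )] ptr=7 lookahead=+ remaining=[+ num - num ) + num ) $]
Step 14: reduce F->( E ). Stack=[( E + ( F] ptr=7 lookahead=+ remaining=[+ num - num ) + num ) $]
Step 15: reduce T->F. Stack=[( E + ( T] ptr=7 lookahead=+ remaining=[+ num - num ) + num ) $]
Step 16: reduce E->T. Stack=[( E + ( E] ptr=7 lookahead=+ remaining=[+ num - num ) + num ) $]
Step 17: shift +. Stack=[( E + ( E +] ptr=8 lookahead=num remaining=[num - num ) + num ) $]
Step 18: shift num. Stack=[( E + ( E + num] ptr=9 lookahead=- remaining=[- num ) + num ) $]
Step 19: reduce F->num. Stack=[( E + ( E + F] ptr=9 lookahead=- remaining=[- num ) + num ) $]
Step 20: reduce T->F. Stack=[( E + ( E + T] ptr=9 lookahead=- remaining=[- num ) + num ) $]
Step 21: reduce E->E + T. Stack=[( E + ( E] ptr=9 lookahead=- remaining=[- num ) + num ) $]
Step 22: shift -. Stack=[( E + ( E -] ptr=10 lookahead=num remaining=[num ) + num ) $]
Step 23: shift num. Stack=[( E + ( E - num] ptr=11 lookahead=) remaining=[) + num ) $]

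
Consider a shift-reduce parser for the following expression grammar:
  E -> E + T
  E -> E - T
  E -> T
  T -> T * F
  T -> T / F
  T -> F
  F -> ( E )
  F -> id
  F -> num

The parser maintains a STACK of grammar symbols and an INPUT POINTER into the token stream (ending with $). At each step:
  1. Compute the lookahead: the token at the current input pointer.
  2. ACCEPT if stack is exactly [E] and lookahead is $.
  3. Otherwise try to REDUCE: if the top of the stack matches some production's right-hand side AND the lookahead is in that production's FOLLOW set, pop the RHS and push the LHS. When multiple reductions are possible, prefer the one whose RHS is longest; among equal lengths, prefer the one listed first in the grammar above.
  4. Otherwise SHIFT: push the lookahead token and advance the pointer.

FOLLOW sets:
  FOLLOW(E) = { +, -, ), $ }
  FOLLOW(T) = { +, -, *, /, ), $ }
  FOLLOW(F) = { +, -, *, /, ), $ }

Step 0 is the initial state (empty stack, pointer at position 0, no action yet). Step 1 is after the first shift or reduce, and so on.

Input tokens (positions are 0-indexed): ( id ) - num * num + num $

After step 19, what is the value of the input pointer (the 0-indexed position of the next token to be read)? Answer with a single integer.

Step 1: shift (. Stack=[(] ptr=1 lookahead=id remaining=[id ) - num * num + num $]
Step 2: shift id. Stack=[( id] ptr=2 lookahead=) remaining=[) - num * num + num $]
Step 3: reduce F->id. Stack=[( F] ptr=2 lookahead=) remaining=[) - num * num + num $]
Step 4: reduce T->F. Stack=[( T] ptr=2 lookahead=) remaining=[) - num * num + num $]
Step 5: reduce E->T. Stack=[( E] ptr=2 lookahead=) remaining=[) - num * num + num $]
Step 6: shift ). Stack=[( E )] ptr=3 lookahead=- remaining=[- num * num + num $]
Step 7: reduce F->( E ). Stack=[F] ptr=3 lookahead=- remaining=[- num * num + num $]
Step 8: reduce T->F. Stack=[T] ptr=3 lookahead=- remaining=[- num * num + num $]
Step 9: reduce E->T. Stack=[E] ptr=3 lookahead=- remaining=[- num * num + num $]
Step 10: shift -. Stack=[E -] ptr=4 lookahead=num remaining=[num * num + num $]
Step 11: shift num. Stack=[E - num] ptr=5 lookahead=* remaining=[* num + num $]
Step 12: reduce F->num. Stack=[E - F] ptr=5 lookahead=* remaining=[* num + num $]
Step 13: reduce T->F. Stack=[E - T] ptr=5 lookahead=* remaining=[* num + num $]
Step 14: shift *. Stack=[E - T *] ptr=6 lookahead=num remaining=[num + num $]
Step 15: shift num. Stack=[E - T * num] ptr=7 lookahead=+ remaining=[+ num $]
Step 16: reduce F->num. Stack=[E - T * F] ptr=7 lookahead=+ remaining=[+ num $]
Step 17: reduce T->T * F. Stack=[E - T] ptr=7 lookahead=+ remaining=[+ num $]
Step 18: reduce E->E - T. Stack=[E] ptr=7 lookahead=+ remaining=[+ num $]
Step 19: shift +. Stack=[E +] ptr=8 lookahead=num remaining=[num $]

Answer: 8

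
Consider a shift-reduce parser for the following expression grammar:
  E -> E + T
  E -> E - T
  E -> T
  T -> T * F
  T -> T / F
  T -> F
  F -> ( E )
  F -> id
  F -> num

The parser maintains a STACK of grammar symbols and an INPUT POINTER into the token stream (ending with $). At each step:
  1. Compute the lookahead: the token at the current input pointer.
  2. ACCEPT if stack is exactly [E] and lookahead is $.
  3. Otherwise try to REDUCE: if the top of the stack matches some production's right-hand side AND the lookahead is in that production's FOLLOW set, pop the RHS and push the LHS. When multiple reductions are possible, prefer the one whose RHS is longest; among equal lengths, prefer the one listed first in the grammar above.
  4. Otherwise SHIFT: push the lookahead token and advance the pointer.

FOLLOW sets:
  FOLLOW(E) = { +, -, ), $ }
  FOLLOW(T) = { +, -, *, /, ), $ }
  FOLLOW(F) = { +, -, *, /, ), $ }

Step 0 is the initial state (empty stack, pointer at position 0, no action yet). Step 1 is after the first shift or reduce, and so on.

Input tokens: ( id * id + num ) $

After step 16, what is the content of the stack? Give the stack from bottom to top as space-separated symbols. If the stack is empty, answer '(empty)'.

Answer: F

Derivation:
Step 1: shift (. Stack=[(] ptr=1 lookahead=id remaining=[id * id + num ) $]
Step 2: shift id. Stack=[( id] ptr=2 lookahead=* remaining=[* id + num ) $]
Step 3: reduce F->id. Stack=[( F] ptr=2 lookahead=* remaining=[* id + num ) $]
Step 4: reduce T->F. Stack=[( T] ptr=2 lookahead=* remaining=[* id + num ) $]
Step 5: shift *. Stack=[( T *] ptr=3 lookahead=id remaining=[id + num ) $]
Step 6: shift id. Stack=[( T * id] ptr=4 lookahead=+ remaining=[+ num ) $]
Step 7: reduce F->id. Stack=[( T * F] ptr=4 lookahead=+ remaining=[+ num ) $]
Step 8: reduce T->T * F. Stack=[( T] ptr=4 lookahead=+ remaining=[+ num ) $]
Step 9: reduce E->T. Stack=[( E] ptr=4 lookahead=+ remaining=[+ num ) $]
Step 10: shift +. Stack=[( E +] ptr=5 lookahead=num remaining=[num ) $]
Step 11: shift num. Stack=[( E + num] ptr=6 lookahead=) remaining=[) $]
Step 12: reduce F->num. Stack=[( E + F] ptr=6 lookahead=) remaining=[) $]
Step 13: reduce T->F. Stack=[( E + T] ptr=6 lookahead=) remaining=[) $]
Step 14: reduce E->E + T. Stack=[( E] ptr=6 lookahead=) remaining=[) $]
Step 15: shift ). Stack=[( E )] ptr=7 lookahead=$ remaining=[$]
Step 16: reduce F->( E ). Stack=[F] ptr=7 lookahead=$ remaining=[$]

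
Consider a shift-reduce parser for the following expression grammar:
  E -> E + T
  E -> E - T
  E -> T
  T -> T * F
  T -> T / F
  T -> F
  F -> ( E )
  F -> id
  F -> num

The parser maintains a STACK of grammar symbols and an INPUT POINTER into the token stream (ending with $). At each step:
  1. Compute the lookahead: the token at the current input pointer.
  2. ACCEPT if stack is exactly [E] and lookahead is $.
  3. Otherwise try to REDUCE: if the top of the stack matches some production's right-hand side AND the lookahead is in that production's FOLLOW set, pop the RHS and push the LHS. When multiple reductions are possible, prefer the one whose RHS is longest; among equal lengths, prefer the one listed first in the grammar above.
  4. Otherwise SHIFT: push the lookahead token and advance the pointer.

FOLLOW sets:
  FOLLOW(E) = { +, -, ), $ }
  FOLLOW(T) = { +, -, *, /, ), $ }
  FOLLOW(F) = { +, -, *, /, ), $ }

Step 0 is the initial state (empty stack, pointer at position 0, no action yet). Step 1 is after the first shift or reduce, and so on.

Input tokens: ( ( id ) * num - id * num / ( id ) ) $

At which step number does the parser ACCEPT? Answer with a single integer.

Answer: 37

Derivation:
Step 1: shift (. Stack=[(] ptr=1 lookahead=( remaining=[( id ) * num - id * num / ( id ) ) $]
Step 2: shift (. Stack=[( (] ptr=2 lookahead=id remaining=[id ) * num - id * num / ( id ) ) $]
Step 3: shift id. Stack=[( ( id] ptr=3 lookahead=) remaining=[) * num - id * num / ( id ) ) $]
Step 4: reduce F->id. Stack=[( ( F] ptr=3 lookahead=) remaining=[) * num - id * num / ( id ) ) $]
Step 5: reduce T->F. Stack=[( ( T] ptr=3 lookahead=) remaining=[) * num - id * num / ( id ) ) $]
Step 6: reduce E->T. Stack=[( ( E] ptr=3 lookahead=) remaining=[) * num - id * num / ( id ) ) $]
Step 7: shift ). Stack=[( ( E )] ptr=4 lookahead=* remaining=[* num - id * num / ( id ) ) $]
Step 8: reduce F->( E ). Stack=[( F] ptr=4 lookahead=* remaining=[* num - id * num / ( id ) ) $]
Step 9: reduce T->F. Stack=[( T] ptr=4 lookahead=* remaining=[* num - id * num / ( id ) ) $]
Step 10: shift *. Stack=[( T *] ptr=5 lookahead=num remaining=[num - id * num / ( id ) ) $]
Step 11: shift num. Stack=[( T * num] ptr=6 lookahead=- remaining=[- id * num / ( id ) ) $]
Step 12: reduce F->num. Stack=[( T * F] ptr=6 lookahead=- remaining=[- id * num / ( id ) ) $]
Step 13: reduce T->T * F. Stack=[( T] ptr=6 lookahead=- remaining=[- id * num / ( id ) ) $]
Step 14: reduce E->T. Stack=[( E] ptr=6 lookahead=- remaining=[- id * num / ( id ) ) $]
Step 15: shift -. Stack=[( E -] ptr=7 lookahead=id remaining=[id * num / ( id ) ) $]
Step 16: shift id. Stack=[( E - id] ptr=8 lookahead=* remaining=[* num / ( id ) ) $]
Step 17: reduce F->id. Stack=[( E - F] ptr=8 lookahead=* remaining=[* num / ( id ) ) $]
Step 18: reduce T->F. Stack=[( E - T] ptr=8 lookahead=* remaining=[* num / ( id ) ) $]
Step 19: shift *. Stack=[( E - T *] ptr=9 lookahead=num remaining=[num / ( id ) ) $]
Step 20: shift num. Stack=[( E - T * num] ptr=10 lookahead=/ remaining=[/ ( id ) ) $]
Step 21: reduce F->num. Stack=[( E - T * F] ptr=10 lookahead=/ remaining=[/ ( id ) ) $]
Step 22: reduce T->T * F. Stack=[( E - T] ptr=10 lookahead=/ remaining=[/ ( id ) ) $]
Step 23: shift /. Stack=[( E - T /] ptr=11 lookahead=( remaining=[( id ) ) $]
Step 24: shift (. Stack=[( E - T / (] ptr=12 lookahead=id remaining=[id ) ) $]
Step 25: shift id. Stack=[( E - T / ( id] ptr=13 lookahead=) remaining=[) ) $]
Step 26: reduce F->id. Stack=[( E - T / ( F] ptr=13 lookahead=) remaining=[) ) $]
Step 27: reduce T->F. Stack=[( E - T / ( T] ptr=13 lookahead=) remaining=[) ) $]
Step 28: reduce E->T. Stack=[( E - T / ( E] ptr=13 lookahead=) remaining=[) ) $]
Step 29: shift ). Stack=[( E - T / ( E )] ptr=14 lookahead=) remaining=[) $]
Step 30: reduce F->( E ). Stack=[( E - T / F] ptr=14 lookahead=) remaining=[) $]
Step 31: reduce T->T / F. Stack=[( E - T] ptr=14 lookahead=) remaining=[) $]
Step 32: reduce E->E - T. Stack=[( E] ptr=14 lookahead=) remaining=[) $]
Step 33: shift ). Stack=[( E )] ptr=15 lookahead=$ remaining=[$]
Step 34: reduce F->( E ). Stack=[F] ptr=15 lookahead=$ remaining=[$]
Step 35: reduce T->F. Stack=[T] ptr=15 lookahead=$ remaining=[$]
Step 36: reduce E->T. Stack=[E] ptr=15 lookahead=$ remaining=[$]
Step 37: accept. Stack=[E] ptr=15 lookahead=$ remaining=[$]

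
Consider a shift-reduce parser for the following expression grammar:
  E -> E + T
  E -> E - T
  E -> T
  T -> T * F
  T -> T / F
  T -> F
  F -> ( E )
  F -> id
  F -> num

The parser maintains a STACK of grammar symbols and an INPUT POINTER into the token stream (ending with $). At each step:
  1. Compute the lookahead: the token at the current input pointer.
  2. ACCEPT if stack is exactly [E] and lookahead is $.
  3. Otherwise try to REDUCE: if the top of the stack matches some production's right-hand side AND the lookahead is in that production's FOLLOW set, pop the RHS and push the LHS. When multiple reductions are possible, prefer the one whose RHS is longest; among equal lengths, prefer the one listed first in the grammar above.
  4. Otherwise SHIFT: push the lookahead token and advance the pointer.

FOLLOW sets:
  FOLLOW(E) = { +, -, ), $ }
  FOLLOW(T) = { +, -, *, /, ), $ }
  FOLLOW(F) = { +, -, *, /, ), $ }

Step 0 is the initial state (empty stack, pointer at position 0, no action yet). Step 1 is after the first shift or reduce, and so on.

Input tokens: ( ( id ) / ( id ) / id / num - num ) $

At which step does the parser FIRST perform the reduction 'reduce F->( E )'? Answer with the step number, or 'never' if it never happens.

Step 1: shift (. Stack=[(] ptr=1 lookahead=( remaining=[( id ) / ( id ) / id / num - num ) $]
Step 2: shift (. Stack=[( (] ptr=2 lookahead=id remaining=[id ) / ( id ) / id / num - num ) $]
Step 3: shift id. Stack=[( ( id] ptr=3 lookahead=) remaining=[) / ( id ) / id / num - num ) $]
Step 4: reduce F->id. Stack=[( ( F] ptr=3 lookahead=) remaining=[) / ( id ) / id / num - num ) $]
Step 5: reduce T->F. Stack=[( ( T] ptr=3 lookahead=) remaining=[) / ( id ) / id / num - num ) $]
Step 6: reduce E->T. Stack=[( ( E] ptr=3 lookahead=) remaining=[) / ( id ) / id / num - num ) $]
Step 7: shift ). Stack=[( ( E )] ptr=4 lookahead=/ remaining=[/ ( id ) / id / num - num ) $]
Step 8: reduce F->( E ). Stack=[( F] ptr=4 lookahead=/ remaining=[/ ( id ) / id / num - num ) $]

Answer: 8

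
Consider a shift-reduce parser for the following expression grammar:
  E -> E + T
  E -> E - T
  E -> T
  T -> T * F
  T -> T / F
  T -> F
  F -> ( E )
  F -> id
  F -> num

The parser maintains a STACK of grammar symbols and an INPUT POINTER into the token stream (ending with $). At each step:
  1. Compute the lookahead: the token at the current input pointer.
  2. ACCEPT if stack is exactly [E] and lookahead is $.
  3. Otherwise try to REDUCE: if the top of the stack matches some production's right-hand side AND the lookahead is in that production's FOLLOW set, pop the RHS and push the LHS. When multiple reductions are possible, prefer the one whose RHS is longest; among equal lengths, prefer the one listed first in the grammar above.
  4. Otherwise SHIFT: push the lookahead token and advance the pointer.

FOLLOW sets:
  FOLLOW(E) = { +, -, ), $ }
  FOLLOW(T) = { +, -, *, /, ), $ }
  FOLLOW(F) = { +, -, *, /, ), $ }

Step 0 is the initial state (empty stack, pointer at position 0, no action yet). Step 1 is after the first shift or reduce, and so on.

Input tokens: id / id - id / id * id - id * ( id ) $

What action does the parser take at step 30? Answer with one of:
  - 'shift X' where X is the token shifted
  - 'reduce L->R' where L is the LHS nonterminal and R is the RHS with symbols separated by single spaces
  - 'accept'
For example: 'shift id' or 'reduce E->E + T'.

Answer: reduce T->F

Derivation:
Step 1: shift id. Stack=[id] ptr=1 lookahead=/ remaining=[/ id - id / id * id - id * ( id ) $]
Step 2: reduce F->id. Stack=[F] ptr=1 lookahead=/ remaining=[/ id - id / id * id - id * ( id ) $]
Step 3: reduce T->F. Stack=[T] ptr=1 lookahead=/ remaining=[/ id - id / id * id - id * ( id ) $]
Step 4: shift /. Stack=[T /] ptr=2 lookahead=id remaining=[id - id / id * id - id * ( id ) $]
Step 5: shift id. Stack=[T / id] ptr=3 lookahead=- remaining=[- id / id * id - id * ( id ) $]
Step 6: reduce F->id. Stack=[T / F] ptr=3 lookahead=- remaining=[- id / id * id - id * ( id ) $]
Step 7: reduce T->T / F. Stack=[T] ptr=3 lookahead=- remaining=[- id / id * id - id * ( id ) $]
Step 8: reduce E->T. Stack=[E] ptr=3 lookahead=- remaining=[- id / id * id - id * ( id ) $]
Step 9: shift -. Stack=[E -] ptr=4 lookahead=id remaining=[id / id * id - id * ( id ) $]
Step 10: shift id. Stack=[E - id] ptr=5 lookahead=/ remaining=[/ id * id - id * ( id ) $]
Step 11: reduce F->id. Stack=[E - F] ptr=5 lookahead=/ remaining=[/ id * id - id * ( id ) $]
Step 12: reduce T->F. Stack=[E - T] ptr=5 lookahead=/ remaining=[/ id * id - id * ( id ) $]
Step 13: shift /. Stack=[E - T /] ptr=6 lookahead=id remaining=[id * id - id * ( id ) $]
Step 14: shift id. Stack=[E - T / id] ptr=7 lookahead=* remaining=[* id - id * ( id ) $]
Step 15: reduce F->id. Stack=[E - T / F] ptr=7 lookahead=* remaining=[* id - id * ( id ) $]
Step 16: reduce T->T / F. Stack=[E - T] ptr=7 lookahead=* remaining=[* id - id * ( id ) $]
Step 17: shift *. Stack=[E - T *] ptr=8 lookahead=id remaining=[id - id * ( id ) $]
Step 18: shift id. Stack=[E - T * id] ptr=9 lookahead=- remaining=[- id * ( id ) $]
Step 19: reduce F->id. Stack=[E - T * F] ptr=9 lookahead=- remaining=[- id * ( id ) $]
Step 20: reduce T->T * F. Stack=[E - T] ptr=9 lookahead=- remaining=[- id * ( id ) $]
Step 21: reduce E->E - T. Stack=[E] ptr=9 lookahead=- remaining=[- id * ( id ) $]
Step 22: shift -. Stack=[E -] ptr=10 lookahead=id remaining=[id * ( id ) $]
Step 23: shift id. Stack=[E - id] ptr=11 lookahead=* remaining=[* ( id ) $]
Step 24: reduce F->id. Stack=[E - F] ptr=11 lookahead=* remaining=[* ( id ) $]
Step 25: reduce T->F. Stack=[E - T] ptr=11 lookahead=* remaining=[* ( id ) $]
Step 26: shift *. Stack=[E - T *] ptr=12 lookahead=( remaining=[( id ) $]
Step 27: shift (. Stack=[E - T * (] ptr=13 lookahead=id remaining=[id ) $]
Step 28: shift id. Stack=[E - T * ( id] ptr=14 lookahead=) remaining=[) $]
Step 29: reduce F->id. Stack=[E - T * ( F] ptr=14 lookahead=) remaining=[) $]
Step 30: reduce T->F. Stack=[E - T * ( T] ptr=14 lookahead=) remaining=[) $]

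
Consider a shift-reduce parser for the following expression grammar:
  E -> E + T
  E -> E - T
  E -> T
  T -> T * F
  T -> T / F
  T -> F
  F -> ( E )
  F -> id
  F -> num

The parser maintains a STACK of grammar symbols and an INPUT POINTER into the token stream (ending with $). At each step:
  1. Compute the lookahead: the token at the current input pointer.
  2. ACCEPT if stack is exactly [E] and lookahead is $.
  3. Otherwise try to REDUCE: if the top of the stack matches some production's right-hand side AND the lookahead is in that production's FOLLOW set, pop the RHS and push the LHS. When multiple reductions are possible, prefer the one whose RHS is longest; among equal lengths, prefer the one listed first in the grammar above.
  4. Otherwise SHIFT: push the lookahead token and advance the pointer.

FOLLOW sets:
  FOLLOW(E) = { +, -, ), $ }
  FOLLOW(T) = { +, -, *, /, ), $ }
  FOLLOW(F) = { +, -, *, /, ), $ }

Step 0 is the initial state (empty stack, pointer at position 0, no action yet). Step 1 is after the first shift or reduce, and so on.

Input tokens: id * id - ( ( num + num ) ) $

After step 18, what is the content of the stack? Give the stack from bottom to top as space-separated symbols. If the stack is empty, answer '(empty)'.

Step 1: shift id. Stack=[id] ptr=1 lookahead=* remaining=[* id - ( ( num + num ) ) $]
Step 2: reduce F->id. Stack=[F] ptr=1 lookahead=* remaining=[* id - ( ( num + num ) ) $]
Step 3: reduce T->F. Stack=[T] ptr=1 lookahead=* remaining=[* id - ( ( num + num ) ) $]
Step 4: shift *. Stack=[T *] ptr=2 lookahead=id remaining=[id - ( ( num + num ) ) $]
Step 5: shift id. Stack=[T * id] ptr=3 lookahead=- remaining=[- ( ( num + num ) ) $]
Step 6: reduce F->id. Stack=[T * F] ptr=3 lookahead=- remaining=[- ( ( num + num ) ) $]
Step 7: reduce T->T * F. Stack=[T] ptr=3 lookahead=- remaining=[- ( ( num + num ) ) $]
Step 8: reduce E->T. Stack=[E] ptr=3 lookahead=- remaining=[- ( ( num + num ) ) $]
Step 9: shift -. Stack=[E -] ptr=4 lookahead=( remaining=[( ( num + num ) ) $]
Step 10: shift (. Stack=[E - (] ptr=5 lookahead=( remaining=[( num + num ) ) $]
Step 11: shift (. Stack=[E - ( (] ptr=6 lookahead=num remaining=[num + num ) ) $]
Step 12: shift num. Stack=[E - ( ( num] ptr=7 lookahead=+ remaining=[+ num ) ) $]
Step 13: reduce F->num. Stack=[E - ( ( F] ptr=7 lookahead=+ remaining=[+ num ) ) $]
Step 14: reduce T->F. Stack=[E - ( ( T] ptr=7 lookahead=+ remaining=[+ num ) ) $]
Step 15: reduce E->T. Stack=[E - ( ( E] ptr=7 lookahead=+ remaining=[+ num ) ) $]
Step 16: shift +. Stack=[E - ( ( E +] ptr=8 lookahead=num remaining=[num ) ) $]
Step 17: shift num. Stack=[E - ( ( E + num] ptr=9 lookahead=) remaining=[) ) $]
Step 18: reduce F->num. Stack=[E - ( ( E + F] ptr=9 lookahead=) remaining=[) ) $]

Answer: E - ( ( E + F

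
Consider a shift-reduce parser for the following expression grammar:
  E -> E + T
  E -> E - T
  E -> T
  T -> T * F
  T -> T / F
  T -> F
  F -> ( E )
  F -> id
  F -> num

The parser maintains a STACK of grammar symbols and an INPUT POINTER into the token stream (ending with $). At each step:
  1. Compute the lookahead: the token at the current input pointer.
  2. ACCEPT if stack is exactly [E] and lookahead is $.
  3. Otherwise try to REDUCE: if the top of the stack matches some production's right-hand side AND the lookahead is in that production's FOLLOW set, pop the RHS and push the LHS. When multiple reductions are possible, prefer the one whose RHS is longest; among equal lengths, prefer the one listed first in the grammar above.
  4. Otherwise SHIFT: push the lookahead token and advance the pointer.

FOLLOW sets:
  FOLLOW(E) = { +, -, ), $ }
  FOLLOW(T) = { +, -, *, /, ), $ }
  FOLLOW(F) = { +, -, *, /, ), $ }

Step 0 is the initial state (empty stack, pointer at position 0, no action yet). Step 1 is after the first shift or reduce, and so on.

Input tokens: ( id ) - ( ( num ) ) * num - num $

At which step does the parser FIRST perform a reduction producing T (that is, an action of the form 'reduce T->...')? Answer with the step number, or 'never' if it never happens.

Answer: 4

Derivation:
Step 1: shift (. Stack=[(] ptr=1 lookahead=id remaining=[id ) - ( ( num ) ) * num - num $]
Step 2: shift id. Stack=[( id] ptr=2 lookahead=) remaining=[) - ( ( num ) ) * num - num $]
Step 3: reduce F->id. Stack=[( F] ptr=2 lookahead=) remaining=[) - ( ( num ) ) * num - num $]
Step 4: reduce T->F. Stack=[( T] ptr=2 lookahead=) remaining=[) - ( ( num ) ) * num - num $]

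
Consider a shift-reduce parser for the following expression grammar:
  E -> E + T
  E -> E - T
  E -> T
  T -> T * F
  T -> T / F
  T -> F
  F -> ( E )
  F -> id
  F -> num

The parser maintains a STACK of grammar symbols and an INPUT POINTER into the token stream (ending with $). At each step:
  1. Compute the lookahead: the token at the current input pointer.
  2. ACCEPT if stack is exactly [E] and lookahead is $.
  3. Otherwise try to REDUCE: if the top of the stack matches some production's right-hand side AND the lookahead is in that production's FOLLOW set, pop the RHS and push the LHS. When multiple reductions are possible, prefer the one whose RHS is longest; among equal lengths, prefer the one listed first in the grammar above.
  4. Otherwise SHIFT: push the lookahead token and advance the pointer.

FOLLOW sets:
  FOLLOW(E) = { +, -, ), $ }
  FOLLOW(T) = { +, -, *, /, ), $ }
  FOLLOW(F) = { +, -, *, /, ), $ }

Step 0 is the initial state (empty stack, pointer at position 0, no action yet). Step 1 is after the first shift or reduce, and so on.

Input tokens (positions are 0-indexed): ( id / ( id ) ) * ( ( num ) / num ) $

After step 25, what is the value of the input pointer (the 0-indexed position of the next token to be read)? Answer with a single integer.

Step 1: shift (. Stack=[(] ptr=1 lookahead=id remaining=[id / ( id ) ) * ( ( num ) / num ) $]
Step 2: shift id. Stack=[( id] ptr=2 lookahead=/ remaining=[/ ( id ) ) * ( ( num ) / num ) $]
Step 3: reduce F->id. Stack=[( F] ptr=2 lookahead=/ remaining=[/ ( id ) ) * ( ( num ) / num ) $]
Step 4: reduce T->F. Stack=[( T] ptr=2 lookahead=/ remaining=[/ ( id ) ) * ( ( num ) / num ) $]
Step 5: shift /. Stack=[( T /] ptr=3 lookahead=( remaining=[( id ) ) * ( ( num ) / num ) $]
Step 6: shift (. Stack=[( T / (] ptr=4 lookahead=id remaining=[id ) ) * ( ( num ) / num ) $]
Step 7: shift id. Stack=[( T / ( id] ptr=5 lookahead=) remaining=[) ) * ( ( num ) / num ) $]
Step 8: reduce F->id. Stack=[( T / ( F] ptr=5 lookahead=) remaining=[) ) * ( ( num ) / num ) $]
Step 9: reduce T->F. Stack=[( T / ( T] ptr=5 lookahead=) remaining=[) ) * ( ( num ) / num ) $]
Step 10: reduce E->T. Stack=[( T / ( E] ptr=5 lookahead=) remaining=[) ) * ( ( num ) / num ) $]
Step 11: shift ). Stack=[( T / ( E )] ptr=6 lookahead=) remaining=[) * ( ( num ) / num ) $]
Step 12: reduce F->( E ). Stack=[( T / F] ptr=6 lookahead=) remaining=[) * ( ( num ) / num ) $]
Step 13: reduce T->T / F. Stack=[( T] ptr=6 lookahead=) remaining=[) * ( ( num ) / num ) $]
Step 14: reduce E->T. Stack=[( E] ptr=6 lookahead=) remaining=[) * ( ( num ) / num ) $]
Step 15: shift ). Stack=[( E )] ptr=7 lookahead=* remaining=[* ( ( num ) / num ) $]
Step 16: reduce F->( E ). Stack=[F] ptr=7 lookahead=* remaining=[* ( ( num ) / num ) $]
Step 17: reduce T->F. Stack=[T] ptr=7 lookahead=* remaining=[* ( ( num ) / num ) $]
Step 18: shift *. Stack=[T *] ptr=8 lookahead=( remaining=[( ( num ) / num ) $]
Step 19: shift (. Stack=[T * (] ptr=9 lookahead=( remaining=[( num ) / num ) $]
Step 20: shift (. Stack=[T * ( (] ptr=10 lookahead=num remaining=[num ) / num ) $]
Step 21: shift num. Stack=[T * ( ( num] ptr=11 lookahead=) remaining=[) / num ) $]
Step 22: reduce F->num. Stack=[T * ( ( F] ptr=11 lookahead=) remaining=[) / num ) $]
Step 23: reduce T->F. Stack=[T * ( ( T] ptr=11 lookahead=) remaining=[) / num ) $]
Step 24: reduce E->T. Stack=[T * ( ( E] ptr=11 lookahead=) remaining=[) / num ) $]
Step 25: shift ). Stack=[T * ( ( E )] ptr=12 lookahead=/ remaining=[/ num ) $]

Answer: 12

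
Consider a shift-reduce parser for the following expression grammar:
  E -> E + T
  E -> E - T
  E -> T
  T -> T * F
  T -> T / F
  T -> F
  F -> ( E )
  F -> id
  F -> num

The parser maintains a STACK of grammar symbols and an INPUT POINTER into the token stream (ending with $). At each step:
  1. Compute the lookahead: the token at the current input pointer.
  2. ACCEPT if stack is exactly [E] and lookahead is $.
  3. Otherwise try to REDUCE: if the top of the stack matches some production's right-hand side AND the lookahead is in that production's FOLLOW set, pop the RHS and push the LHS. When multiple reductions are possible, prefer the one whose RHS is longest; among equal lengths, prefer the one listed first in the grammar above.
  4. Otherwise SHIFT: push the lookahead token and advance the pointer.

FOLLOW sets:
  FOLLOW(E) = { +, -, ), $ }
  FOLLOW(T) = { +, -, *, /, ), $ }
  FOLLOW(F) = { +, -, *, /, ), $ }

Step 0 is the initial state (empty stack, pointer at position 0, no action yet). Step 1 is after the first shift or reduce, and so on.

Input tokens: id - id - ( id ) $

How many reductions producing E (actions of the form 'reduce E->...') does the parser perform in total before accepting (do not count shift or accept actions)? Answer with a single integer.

Answer: 4

Derivation:
Step 1: shift id. Stack=[id] ptr=1 lookahead=- remaining=[- id - ( id ) $]
Step 2: reduce F->id. Stack=[F] ptr=1 lookahead=- remaining=[- id - ( id ) $]
Step 3: reduce T->F. Stack=[T] ptr=1 lookahead=- remaining=[- id - ( id ) $]
Step 4: reduce E->T. Stack=[E] ptr=1 lookahead=- remaining=[- id - ( id ) $]
Step 5: shift -. Stack=[E -] ptr=2 lookahead=id remaining=[id - ( id ) $]
Step 6: shift id. Stack=[E - id] ptr=3 lookahead=- remaining=[- ( id ) $]
Step 7: reduce F->id. Stack=[E - F] ptr=3 lookahead=- remaining=[- ( id ) $]
Step 8: reduce T->F. Stack=[E - T] ptr=3 lookahead=- remaining=[- ( id ) $]
Step 9: reduce E->E - T. Stack=[E] ptr=3 lookahead=- remaining=[- ( id ) $]
Step 10: shift -. Stack=[E -] ptr=4 lookahead=( remaining=[( id ) $]
Step 11: shift (. Stack=[E - (] ptr=5 lookahead=id remaining=[id ) $]
Step 12: shift id. Stack=[E - ( id] ptr=6 lookahead=) remaining=[) $]
Step 13: reduce F->id. Stack=[E - ( F] ptr=6 lookahead=) remaining=[) $]
Step 14: reduce T->F. Stack=[E - ( T] ptr=6 lookahead=) remaining=[) $]
Step 15: reduce E->T. Stack=[E - ( E] ptr=6 lookahead=) remaining=[) $]
Step 16: shift ). Stack=[E - ( E )] ptr=7 lookahead=$ remaining=[$]
Step 17: reduce F->( E ). Stack=[E - F] ptr=7 lookahead=$ remaining=[$]
Step 18: reduce T->F. Stack=[E - T] ptr=7 lookahead=$ remaining=[$]
Step 19: reduce E->E - T. Stack=[E] ptr=7 lookahead=$ remaining=[$]
Step 20: accept. Stack=[E] ptr=7 lookahead=$ remaining=[$]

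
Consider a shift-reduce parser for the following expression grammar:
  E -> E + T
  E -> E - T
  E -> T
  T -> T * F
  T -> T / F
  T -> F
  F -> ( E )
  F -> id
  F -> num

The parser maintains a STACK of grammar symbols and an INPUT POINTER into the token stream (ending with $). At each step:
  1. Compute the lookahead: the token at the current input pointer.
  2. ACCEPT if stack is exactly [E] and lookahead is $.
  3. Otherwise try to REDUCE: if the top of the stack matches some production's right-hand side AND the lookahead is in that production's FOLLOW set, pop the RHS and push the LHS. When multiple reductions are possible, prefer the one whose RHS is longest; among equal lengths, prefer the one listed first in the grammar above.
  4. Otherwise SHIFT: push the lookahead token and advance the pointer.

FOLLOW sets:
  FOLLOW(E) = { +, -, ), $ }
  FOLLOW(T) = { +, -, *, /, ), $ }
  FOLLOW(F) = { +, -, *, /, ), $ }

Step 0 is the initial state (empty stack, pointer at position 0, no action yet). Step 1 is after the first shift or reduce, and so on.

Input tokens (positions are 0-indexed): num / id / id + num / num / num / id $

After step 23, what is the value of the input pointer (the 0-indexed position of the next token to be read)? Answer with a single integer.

Answer: 11

Derivation:
Step 1: shift num. Stack=[num] ptr=1 lookahead=/ remaining=[/ id / id + num / num / num / id $]
Step 2: reduce F->num. Stack=[F] ptr=1 lookahead=/ remaining=[/ id / id + num / num / num / id $]
Step 3: reduce T->F. Stack=[T] ptr=1 lookahead=/ remaining=[/ id / id + num / num / num / id $]
Step 4: shift /. Stack=[T /] ptr=2 lookahead=id remaining=[id / id + num / num / num / id $]
Step 5: shift id. Stack=[T / id] ptr=3 lookahead=/ remaining=[/ id + num / num / num / id $]
Step 6: reduce F->id. Stack=[T / F] ptr=3 lookahead=/ remaining=[/ id + num / num / num / id $]
Step 7: reduce T->T / F. Stack=[T] ptr=3 lookahead=/ remaining=[/ id + num / num / num / id $]
Step 8: shift /. Stack=[T /] ptr=4 lookahead=id remaining=[id + num / num / num / id $]
Step 9: shift id. Stack=[T / id] ptr=5 lookahead=+ remaining=[+ num / num / num / id $]
Step 10: reduce F->id. Stack=[T / F] ptr=5 lookahead=+ remaining=[+ num / num / num / id $]
Step 11: reduce T->T / F. Stack=[T] ptr=5 lookahead=+ remaining=[+ num / num / num / id $]
Step 12: reduce E->T. Stack=[E] ptr=5 lookahead=+ remaining=[+ num / num / num / id $]
Step 13: shift +. Stack=[E +] ptr=6 lookahead=num remaining=[num / num / num / id $]
Step 14: shift num. Stack=[E + num] ptr=7 lookahead=/ remaining=[/ num / num / id $]
Step 15: reduce F->num. Stack=[E + F] ptr=7 lookahead=/ remaining=[/ num / num / id $]
Step 16: reduce T->F. Stack=[E + T] ptr=7 lookahead=/ remaining=[/ num / num / id $]
Step 17: shift /. Stack=[E + T /] ptr=8 lookahead=num remaining=[num / num / id $]
Step 18: shift num. Stack=[E + T / num] ptr=9 lookahead=/ remaining=[/ num / id $]
Step 19: reduce F->num. Stack=[E + T / F] ptr=9 lookahead=/ remaining=[/ num / id $]
Step 20: reduce T->T / F. Stack=[E + T] ptr=9 lookahead=/ remaining=[/ num / id $]
Step 21: shift /. Stack=[E + T /] ptr=10 lookahead=num remaining=[num / id $]
Step 22: shift num. Stack=[E + T / num] ptr=11 lookahead=/ remaining=[/ id $]
Step 23: reduce F->num. Stack=[E + T / F] ptr=11 lookahead=/ remaining=[/ id $]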